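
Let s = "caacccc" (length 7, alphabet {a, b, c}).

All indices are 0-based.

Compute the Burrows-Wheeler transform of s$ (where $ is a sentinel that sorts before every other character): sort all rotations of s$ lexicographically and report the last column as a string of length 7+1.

ccac$cca

rank  rotation  last
    0  $caacccc  c
    1  aacccc$c  c
    2  acccc$ca  a
    3  c$caaccc  c
    4  caacccc$  $
    5  cc$caacc  c
    6  ccc$caac  c
    7  cccc$caa  a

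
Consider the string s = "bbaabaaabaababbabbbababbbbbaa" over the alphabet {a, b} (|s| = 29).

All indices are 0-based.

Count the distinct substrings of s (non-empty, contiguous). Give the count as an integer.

rank→(start, suffix):
  0 → (28, 'a')
  1 → (27, 'aa')
  2 → (5, 'aaabaababbabbbababbbbbaa')
  3 → (2, 'aabaaabaababbabbbababbbbbaa')
  4 → (6, 'aabaababbabbbababbbbbaa')
  5 → (9, 'aababbabbbababbbbbaa')
  6 → (3, 'abaaabaababbabbbababbbbbaa')
  7 → (7, 'abaababbabbbababbbbbaa')
  8 → (10, 'ababbabbbababbbbbaa')
  9 → (19, 'ababbbbbaa')
  10 → (12, 'abbabbbababbbbbaa')
  11 → (15, 'abbbababbbbbaa')
  12 → (21, 'abbbbbaa')
  13 → (26, 'baa')
  14 → (4, 'baaabaababbabbbababbbbbaa')
  15 → (1, 'baabaaabaababbabbbababbbbbaa')
  16 → (8, 'baababbabbbababbbbbaa')
  17 → (18, 'bababbbbbaa')
  18 → (11, 'babbabbbababbbbbaa')
  19 → (14, 'babbbababbbbbaa')
  20 → (20, 'babbbbbaa')
  21 → (25, 'bbaa')
  22 → (0, 'bbaabaaabaababbabbbababbbbbaa')
  23 → (17, 'bbababbbbbaa')
  24 → (13, 'bbabbbababbbbbaa')
  25 → (24, 'bbbaa')
  26 → (16, 'bbbababbbbbaa')
  27 → (23, 'bbbbaa')
  28 → (22, 'bbbbbaa')

SA = [28, 27, 5, 2, 6, 9, 3, 7, 10, 19, 12, 15, 21, 26, 4, 1, 8, 18, 11, 14, 20, 25, 0, 17, 13, 24, 16, 23, 22]
rank  pair      lcp
   1  s[28:],s[27:]  1  'a'
   2  s[27:],s[5:]  2  'aa'
   3  s[5:],s[2:]  2  'aa'
   4  s[2:],s[6:]  5  'aabaa'
   5  s[6:],s[9:]  4  'aaba'
   6  s[9:],s[3:]  1  'a'
   7  s[3:],s[7:]  4  'abaa'
   8  s[7:],s[10:]  3  'aba'
   9  s[10:],s[19:]  5  'ababb'
  10  s[19:],s[12:]  2  'ab'
  11  s[12:],s[15:]  3  'abb'
  12  s[15:],s[21:]  4  'abbb'
  13  s[21:],s[26:]  0  ''
  14  s[26:],s[4:]  3  'baa'
  15  s[4:],s[1:]  3  'baa'
  16  s[1:],s[8:]  5  'baaba'
  17  s[8:],s[18:]  2  'ba'
  18  s[18:],s[11:]  3  'bab'
  19  s[11:],s[14:]  4  'babb'
  20  s[14:],s[20:]  5  'babbb'
  21  s[20:],s[25:]  1  'b'
  22  s[25:],s[0:]  4  'bbaa'
  23  s[0:],s[17:]  3  'bba'
  24  s[17:],s[13:]  4  'bbab'
  25  s[13:],s[24:]  2  'bb'
  26  s[24:],s[16:]  4  'bbba'
  27  s[16:],s[23:]  3  'bbb'
  28  s[23:],s[22:]  4  'bbbb'

n(n+1)/2 = 29·30/2 = 435
Σ LCP = 0 + 1 + 2 + 2 + 5 + 4 + 1 + 4 + 3 + 5 + 2 + 3 + 4 + 0 + 3 + 3 + 5 + 2 + 3 + 4 + 5 + 1 + 4 + 3 + 4 + 2 + 4 + 3 + 4 = 86
distinct = 435 − 86 = 349

349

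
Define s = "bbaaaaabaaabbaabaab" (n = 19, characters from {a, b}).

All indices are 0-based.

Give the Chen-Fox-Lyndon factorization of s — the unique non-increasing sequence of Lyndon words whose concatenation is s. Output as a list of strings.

emit factor 1: 'b' (i=0, period=1)
emit factor 2: 'b' (i=1, period=1)
emit factor 3: 'aaaaabaaabbaabaab' (i=2, period=17)

["b", "b", "aaaaabaaabbaabaab"]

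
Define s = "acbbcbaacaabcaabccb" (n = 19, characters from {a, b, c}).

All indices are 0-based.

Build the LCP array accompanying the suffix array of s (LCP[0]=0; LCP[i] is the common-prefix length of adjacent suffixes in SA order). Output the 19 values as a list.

rank→(start, suffix):
  0 → (9, 'aabcaabccb')
  1 → (13, 'aabccb')
  2 → (6, 'aacaabcaabccb')
  3 → (10, 'abcaabccb')
  4 → (14, 'abccb')
  5 → (7, 'acaabcaabccb')
  6 → (0, 'acbbcbaacaabcaabccb')
  7 → (18, 'b')
  8 → (5, 'baacaabcaabccb')
  9 → (2, 'bbcbaacaabcaabccb')
  10 → (11, 'bcaabccb')
  11 → (3, 'bcbaacaabcaabccb')
  12 → (15, 'bccb')
  13 → (8, 'caabcaabccb')
  14 → (12, 'caabccb')
  15 → (17, 'cb')
  16 → (4, 'cbaacaabcaabccb')
  17 → (1, 'cbbcbaacaabcaabccb')
  18 → (16, 'ccb')

SA = [9, 13, 6, 10, 14, 7, 0, 18, 5, 2, 11, 3, 15, 8, 12, 17, 4, 1, 16]
i: (SA[i-1],SA[i]) lcp shared
  1: (9,13) 4 'aabc'
  2: (13,6) 2 'aa'
  3: (6,10) 1 'a'
  4: (10,14) 3 'abc'
  5: (14,7) 1 'a'
  6: (7,0) 2 'ac'
  7: (0,18) 0 ''
  8: (18,5) 1 'b'
  9: (5,2) 1 'b'
  10: (2,11) 1 'b'
  11: (11,3) 2 'bc'
  12: (3,15) 2 'bc'
  13: (15,8) 0 ''
  14: (8,12) 5 'caabc'
  15: (12,17) 1 'c'
  16: (17,4) 2 'cb'
  17: (4,1) 2 'cb'
  18: (1,16) 1 'c'

[0, 4, 2, 1, 3, 1, 2, 0, 1, 1, 1, 2, 2, 0, 5, 1, 2, 2, 1]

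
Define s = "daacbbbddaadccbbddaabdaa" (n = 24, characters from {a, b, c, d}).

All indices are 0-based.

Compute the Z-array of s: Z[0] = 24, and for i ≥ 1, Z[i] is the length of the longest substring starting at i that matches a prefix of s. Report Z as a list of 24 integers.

[24, 0, 0, 0, 0, 0, 0, 1, 3, 0, 0, 1, 0, 0, 0, 0, 1, 3, 0, 0, 0, 3, 0, 0]

Z[0]=24
i=1: i≥r, start 0; Z[1]=0
i=2: i≥r, start 0; Z[2]=0
i=3: i≥r, start 0; Z[3]=0
i=4: i≥r, start 0; Z[4]=0
i=5: i≥r, start 0; Z[5]=0
i=6: i≥r, start 0; Z[6]=0
i=7: i≥r, start 0; Z[7]=1 grow→box=[7,8)
i=8: i≥r, start 0; Z[8]=3 grow→box=[8,11)
i=9: min(r-i=2, Z[1]=0)=0; Z[9]=0
i=10: min(r-i=1, Z[2]=0)=0; Z[10]=0
i=11: i≥r, start 0; Z[11]=1 grow→box=[11,12)
i=12: i≥r, start 0; Z[12]=0
i=13: i≥r, start 0; Z[13]=0
i=14: i≥r, start 0; Z[14]=0
i=15: i≥r, start 0; Z[15]=0
i=16: i≥r, start 0; Z[16]=1 grow→box=[16,17)
i=17: i≥r, start 0; Z[17]=3 grow→box=[17,20)
i=18: min(r-i=2, Z[1]=0)=0; Z[18]=0
i=19: min(r-i=1, Z[2]=0)=0; Z[19]=0
i=20: i≥r, start 0; Z[20]=0
i=21: i≥r, start 0; Z[21]=3 grow→box=[21,24)
i=22: min(r-i=2, Z[1]=0)=0; Z[22]=0
i=23: min(r-i=1, Z[2]=0)=0; Z[23]=0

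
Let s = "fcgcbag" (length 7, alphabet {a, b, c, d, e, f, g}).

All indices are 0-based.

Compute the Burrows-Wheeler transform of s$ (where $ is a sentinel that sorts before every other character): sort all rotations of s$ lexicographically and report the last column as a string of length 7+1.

gbcgf$ac

rank  rotation  last
    0  $fcgcbag  g
    1  ag$fcgcb  b
    2  bag$fcgc  c
    3  cbag$fcg  g
    4  cgcbag$f  f
    5  fcgcbag$  $
    6  g$fcgcba  a
    7  gcbag$fc  c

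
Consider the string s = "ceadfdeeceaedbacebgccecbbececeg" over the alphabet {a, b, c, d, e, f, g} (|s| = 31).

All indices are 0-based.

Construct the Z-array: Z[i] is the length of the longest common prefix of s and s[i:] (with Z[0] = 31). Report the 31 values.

[31, 0, 0, 0, 0, 0, 0, 0, 3, 0, 0, 0, 0, 0, 0, 2, 0, 0, 0, 1, 2, 0, 1, 0, 0, 0, 2, 0, 2, 0, 0]

Z[0]=31
i=1: fresh scan; Z[1]=0
i=2: fresh scan; Z[2]=0
i=3: fresh scan; Z[3]=0
i=4: fresh scan; Z[4]=0
i=5: fresh scan; Z[5]=0
i=6: fresh scan; Z[6]=0
i=7: fresh scan; Z[7]=0
i=8: fresh scan; Z[8]=3 extend→box=[8,11)
i=9: min(r-i=2, Z[1]=0)=0; Z[9]=0
i=10: min(r-i=1, Z[2]=0)=0; Z[10]=0
i=11: fresh scan; Z[11]=0
i=12: fresh scan; Z[12]=0
i=13: fresh scan; Z[13]=0
i=14: fresh scan; Z[14]=0
i=15: fresh scan; Z[15]=2 extend→box=[15,17)
i=16: min(r-i=1, Z[1]=0)=0; Z[16]=0
i=17: fresh scan; Z[17]=0
i=18: fresh scan; Z[18]=0
i=19: fresh scan; Z[19]=1 extend→box=[19,20)
i=20: fresh scan; Z[20]=2 extend→box=[20,22)
i=21: min(r-i=1, Z[1]=0)=0; Z[21]=0
i=22: fresh scan; Z[22]=1 extend→box=[22,23)
i=23: fresh scan; Z[23]=0
i=24: fresh scan; Z[24]=0
i=25: fresh scan; Z[25]=0
i=26: fresh scan; Z[26]=2 extend→box=[26,28)
i=27: min(r-i=1, Z[1]=0)=0; Z[27]=0
i=28: fresh scan; Z[28]=2 extend→box=[28,30)
i=29: min(r-i=1, Z[1]=0)=0; Z[29]=0
i=30: fresh scan; Z[30]=0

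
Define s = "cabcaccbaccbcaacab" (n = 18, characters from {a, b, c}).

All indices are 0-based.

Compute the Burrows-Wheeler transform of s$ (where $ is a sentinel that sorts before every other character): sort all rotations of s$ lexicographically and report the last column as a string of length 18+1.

rank  rotation             last
    0  $cabcaccbaccbcaacab  b
    1  aacab$cabcaccbaccbc  c
    2  ab$cabcaccbaccbcaac  c
    3  abcaccbaccbcaacab$c  c
    4  acab$cabcaccbaccbca  a
    5  accbaccbcaacab$cabc  c
    6  accbcaacab$cabcaccb  b
    7  b$cabcaccbaccbcaaca  a
    8  baccbcaacab$cabcacc  c
    9  bcaacab$cabcaccbacc  c
   10  bcaccbaccbcaacab$ca  a
   11  caacab$cabcaccbaccb  b
   12  cab$cabcaccbaccbcaa  a
   13  cabcaccbaccbcaacab$  $
   14  caccbaccbcaacab$cab  b
   15  cbaccbcaacab$cabcac  c
   16  cbcaacab$cabcaccbac  c
   17  ccbaccbcaacab$cabca  a
   18  ccbcaacab$cabcaccba  a

bcccacbaccaba$bccaa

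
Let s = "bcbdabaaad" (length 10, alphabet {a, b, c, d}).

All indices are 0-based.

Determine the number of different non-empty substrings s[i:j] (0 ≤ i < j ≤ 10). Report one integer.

48

rank→(start, suffix):
  0 → (6, 'aaad')
  1 → (7, 'aad')
  2 → (4, 'abaaad')
  3 → (8, 'ad')
  4 → (5, 'baaad')
  5 → (0, 'bcbdabaaad')
  6 → (2, 'bdabaaad')
  7 → (1, 'cbdabaaad')
  8 → (9, 'd')
  9 → (3, 'dabaaad')

SA = [6, 7, 4, 8, 5, 0, 2, 1, 9, 3]
i: (SA[i-1],SA[i]) lcp shared
  1: (6,7) 2 'aa'
  2: (7,4) 1 'a'
  3: (4,8) 1 'a'
  4: (8,5) 0 ''
  5: (5,0) 1 'b'
  6: (0,2) 1 'b'
  7: (2,1) 0 ''
  8: (1,9) 0 ''
  9: (9,3) 1 'd'

n(n+1)/2 = 10·11/2 = 55
Σ LCP = 0 + 2 + 1 + 1 + 0 + 1 + 1 + 0 + 0 + 1 = 7
distinct = 55 − 7 = 48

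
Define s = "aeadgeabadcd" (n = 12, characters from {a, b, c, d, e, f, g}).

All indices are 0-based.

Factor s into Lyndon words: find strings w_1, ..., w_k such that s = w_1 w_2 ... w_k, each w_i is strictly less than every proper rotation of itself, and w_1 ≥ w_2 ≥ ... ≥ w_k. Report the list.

emit factor 1: 'ae' (i=0, period=2)
emit factor 2: 'adge' (i=2, period=4)
emit factor 3: 'abadcd' (i=6, period=6)

["ae", "adge", "abadcd"]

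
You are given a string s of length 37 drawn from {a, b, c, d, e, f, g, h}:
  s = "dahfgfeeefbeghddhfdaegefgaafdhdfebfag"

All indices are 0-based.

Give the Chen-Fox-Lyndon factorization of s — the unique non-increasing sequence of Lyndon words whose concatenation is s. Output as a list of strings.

emit factor 1: 'd' (i=0, period=1)
emit factor 2: 'ahfgfeeefbeghddhfd' (i=1, period=18)
emit factor 3: 'aegefg' (i=19, period=6)
emit factor 4: 'aafdhdfebfag' (i=25, period=12)

["d", "ahfgfeeefbeghddhfd", "aegefg", "aafdhdfebfag"]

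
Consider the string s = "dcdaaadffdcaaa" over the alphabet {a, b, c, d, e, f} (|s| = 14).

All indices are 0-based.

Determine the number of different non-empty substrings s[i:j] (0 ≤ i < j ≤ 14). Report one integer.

rank→(start, suffix):
  0 → (13, 'a')
  1 → (12, 'aa')
  2 → (11, 'aaa')
  3 → (3, 'aaadffdcaaa')
  4 → (4, 'aadffdcaaa')
  5 → (5, 'adffdcaaa')
  6 → (10, 'caaa')
  7 → (1, 'cdaaadffdcaaa')
  8 → (2, 'daaadffdcaaa')
  9 → (9, 'dcaaa')
  10 → (0, 'dcdaaadffdcaaa')
  11 → (6, 'dffdcaaa')
  12 → (8, 'fdcaaa')
  13 → (7, 'ffdcaaa')

SA = [13, 12, 11, 3, 4, 5, 10, 1, 2, 9, 0, 6, 8, 7]
[i] adj suffixes → lcp
  [1] 13/12 → 1 ('a')
  [2] 12/11 → 2 ('aa')
  [3] 11/3 → 3 ('aaa')
  [4] 3/4 → 2 ('aa')
  [5] 4/5 → 1 ('a')
  [6] 5/10 → 0 ('')
  [7] 10/1 → 1 ('c')
  [8] 1/2 → 0 ('')
  [9] 2/9 → 1 ('d')
  [10] 9/0 → 2 ('dc')
  [11] 0/6 → 1 ('d')
  [12] 6/8 → 0 ('')
  [13] 8/7 → 1 ('f')

n(n+1)/2 = 14·15/2 = 105
Σ LCP = 0 + 1 + 2 + 3 + 2 + 1 + 0 + 1 + 0 + 1 + 2 + 1 + 0 + 1 = 15
distinct = 105 − 15 = 90

90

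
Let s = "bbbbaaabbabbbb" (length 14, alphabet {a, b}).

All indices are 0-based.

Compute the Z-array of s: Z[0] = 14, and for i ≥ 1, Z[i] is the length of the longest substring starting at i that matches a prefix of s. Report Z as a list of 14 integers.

Z[0]=14
i=1: outside box; Z[1]=3 scan→box=[1,4)
i=2: min(r-i=2, Z[1]=3)=2; Z[2]=2
i=3: min(r-i=1, Z[2]=2)=1; Z[3]=1
i=4: outside box; Z[4]=0
i=5: outside box; Z[5]=0
i=6: outside box; Z[6]=0
i=7: outside box; Z[7]=2 scan→box=[7,9)
i=8: min(r-i=1, Z[1]=3)=1; Z[8]=1
i=9: outside box; Z[9]=0
i=10: outside box; Z[10]=4 scan→box=[10,14)
i=11: min(r-i=3, Z[1]=3)=3; Z[11]=3
i=12: min(r-i=2, Z[2]=2)=2; Z[12]=2
i=13: min(r-i=1, Z[3]=1)=1; Z[13]=1

[14, 3, 2, 1, 0, 0, 0, 2, 1, 0, 4, 3, 2, 1]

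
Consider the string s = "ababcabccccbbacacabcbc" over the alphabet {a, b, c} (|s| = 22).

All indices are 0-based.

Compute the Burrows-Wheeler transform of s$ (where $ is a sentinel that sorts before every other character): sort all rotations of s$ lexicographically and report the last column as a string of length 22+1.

rank  rotation                 last
    0  $ababcabccccbbacacabcbc  c
    1  ababcabccccbbacacabcbc$  $
    2  abcabccccbbacacabcbc$ab  b
    3  abcbc$ababcabccccbbacac  c
    4  abccccbbacacabcbc$ababc  c
    5  acabcbc$ababcabccccbbac  c
    6  acacabcbc$ababcabccccbb  b
    7  babcabccccbbacacabcbc$a  a
    8  bacacabcbc$ababcabccccb  b
    9  bbacacabcbc$ababcabcccc  c
   10  bc$ababcabccccbbacacabc  c
   11  bcabccccbbacacabcbc$aba  a
   12  bcbc$ababcabccccbbacaca  a
   13  bccccbbacacabcbc$ababca  a
   14  c$ababcabccccbbacacabcb  b
   15  cabcbc$ababcabccccbbaca  a
   16  cabccccbbacacabcbc$abab  b
   17  cacabcbc$ababcabccccbba  a
   18  cbbacacabcbc$ababcabccc  c
   19  cbc$ababcabccccbbacacab  b
   20  ccbbacacabcbc$ababcabcc  c
   21  cccbbacacabcbc$ababcabc  c
   22  ccccbbacacabcbc$ababcab  b

c$bcccbabccaaababacbccb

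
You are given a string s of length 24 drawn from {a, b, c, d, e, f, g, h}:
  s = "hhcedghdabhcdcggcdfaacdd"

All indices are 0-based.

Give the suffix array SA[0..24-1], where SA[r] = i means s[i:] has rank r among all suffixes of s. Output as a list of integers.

sorted suffixes:
  #0 SA[0]=19  'aacdd'
  #1 SA[1]=8  'abhcdcggcdfaacdd'
  #2 SA[2]=20  'acdd'
  #3 SA[3]=9  'bhcdcggcdfaacdd'
  #4 SA[4]=11  'cdcggcdfaacdd'
  #5 SA[5]=21  'cdd'
  #6 SA[6]=16  'cdfaacdd'
  #7 SA[7]=2  'cedghdabhcdcggcdfaacdd'
  #8 SA[8]=13  'cggcdfaacdd'
  #9 SA[9]=23  'd'
  #10 SA[10]=7  'dabhcdcggcdfaacdd'
  #11 SA[11]=12  'dcggcdfaacdd'
  #12 SA[12]=22  'dd'
  #13 SA[13]=17  'dfaacdd'
  #14 SA[14]=4  'dghdabhcdcggcdfaacdd'
  #15 SA[15]=3  'edghdabhcdcggcdfaacdd'
  #16 SA[16]=18  'faacdd'
  #17 SA[17]=15  'gcdfaacdd'
  #18 SA[18]=14  'ggcdfaacdd'
  #19 SA[19]=5  'ghdabhcdcggcdfaacdd'
  #20 SA[20]=10  'hcdcggcdfaacdd'
  #21 SA[21]=1  'hcedghdabhcdcggcdfaacdd'
  #22 SA[22]=6  'hdabhcdcggcdfaacdd'
  #23 SA[23]=0  'hhcedghdabhcdcggcdfaacdd'

[19, 8, 20, 9, 11, 21, 16, 2, 13, 23, 7, 12, 22, 17, 4, 3, 18, 15, 14, 5, 10, 1, 6, 0]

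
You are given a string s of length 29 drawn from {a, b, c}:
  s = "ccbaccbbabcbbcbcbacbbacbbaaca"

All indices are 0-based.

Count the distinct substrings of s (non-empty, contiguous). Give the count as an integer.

rank | idx | suffix
   0 |  28 | a
   1 |  25 | aaca
   2 |   8 | abcbbcbcbacbbacbbaaca
   3 |  26 | aca
   4 |  21 | acbbaaca
   5 |  17 | acbbacbbaaca
   6 |   3 | accbbabcbbcbcbacbbacbbaaca
   7 |  24 | baaca
   8 |   7 | babcbbcbcbacbbacbbaaca
   9 |  20 | bacbbaaca
  10 |  16 | bacbbacbbaaca
  11 |   2 | baccbbabcbbcbcbacbbacbbaaca
  12 |  23 | bbaaca
  13 |   6 | bbabcbbcbcbacbbacbbaaca
  14 |  19 | bbacbbaaca
  15 |  11 | bbcbcbacbbacbbaaca
  16 |  14 | bcbacbbacbbaaca
  17 |   9 | bcbbcbcbacbbacbbaaca
  18 |  12 | bcbcbacbbacbbaaca
  19 |  27 | ca
  20 |  15 | cbacbbacbbaaca
  21 |   1 | cbaccbbabcbbcbcbacbbacbbaaca
  22 |  22 | cbbaaca
  23 |   5 | cbbabcbbcbcbacbbacbbaaca
  24 |  18 | cbbacbbaaca
  25 |  10 | cbbcbcbacbbacbbaaca
  26 |  13 | cbcbacbbacbbaaca
  27 |   0 | ccbaccbbabcbbcbcbacbbacbbaaca
  28 |   4 | ccbbabcbbcbcbacbbacbbaaca

SA = [28, 25, 8, 26, 21, 17, 3, 24, 7, 20, 16, 2, 23, 6, 19, 11, 14, 9, 12, 27, 15, 1, 22, 5, 18, 10, 13, 0, 4]
[i] adj suffixes → lcp
  [1] 28/25 → 1 ('a')
  [2] 25/8 → 1 ('a')
  [3] 8/26 → 1 ('a')
  [4] 26/21 → 2 ('ac')
  [5] 21/17 → 5 ('acbba')
  [6] 17/3 → 2 ('ac')
  [7] 3/24 → 0 ('')
  [8] 24/7 → 2 ('ba')
  [9] 7/20 → 2 ('ba')
  [10] 20/16 → 6 ('bacbba')
  [11] 16/2 → 3 ('bac')
  [12] 2/23 → 1 ('b')
  [13] 23/6 → 3 ('bba')
  [14] 6/19 → 3 ('bba')
  [15] 19/11 → 2 ('bb')
  [16] 11/14 → 1 ('b')
  [17] 14/9 → 3 ('bcb')
  [18] 9/12 → 3 ('bcb')
  [19] 12/27 → 0 ('')
  [20] 27/15 → 1 ('c')
  [21] 15/1 → 4 ('cbac')
  [22] 1/22 → 2 ('cb')
  [23] 22/5 → 4 ('cbba')
  [24] 5/18 → 4 ('cbba')
  [25] 18/10 → 3 ('cbb')
  [26] 10/13 → 2 ('cb')
  [27] 13/0 → 1 ('c')
  [28] 0/4 → 3 ('ccb')

n(n+1)/2 = 29·30/2 = 435
Σ LCP = 0 + 1 + 1 + 1 + 2 + 5 + 2 + 0 + 2 + 2 + 6 + 3 + 1 + 3 + 3 + 2 + 1 + 3 + 3 + 0 + 1 + 4 + 2 + 4 + 4 + 3 + 2 + 1 + 3 = 65
distinct = 435 − 65 = 370

370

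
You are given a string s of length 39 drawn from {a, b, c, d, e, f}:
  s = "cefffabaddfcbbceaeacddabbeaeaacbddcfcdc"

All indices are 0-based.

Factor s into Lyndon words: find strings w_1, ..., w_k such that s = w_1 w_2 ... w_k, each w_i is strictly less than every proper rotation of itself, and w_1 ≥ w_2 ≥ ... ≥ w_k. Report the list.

emit factor 1: 'cefff' (i=0, period=5)
emit factor 2: 'abaddfcbbceaeacddabbeae' (i=5, period=23)
emit factor 3: 'aacbddcfcdc' (i=28, period=11)

["cefff", "abaddfcbbceaeacddabbeae", "aacbddcfcdc"]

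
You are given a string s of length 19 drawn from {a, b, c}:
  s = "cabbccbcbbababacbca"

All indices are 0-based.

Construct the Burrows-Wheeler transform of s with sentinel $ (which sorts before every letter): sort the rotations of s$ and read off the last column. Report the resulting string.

acbbcbbaacaccbb$bacb

rank  rotation              last
    0  $cabbccbcbbababacbca  a
    1  a$cabbccbcbbababacbc  c
    2  ababacbca$cabbccbcbb  b
    3  abacbca$cabbccbcbbab  b
    4  abbccbcbbababacbca$c  c
    5  acbca$cabbccbcbbabab  b
    6  bababacbca$cabbccbcb  b
    7  babacbca$cabbccbcbba  a
    8  bacbca$cabbccbcbbaba  a
    9  bbababacbca$cabbccbc  c
   10  bbccbcbbababacbca$ca  a
   11  bca$cabbccbcbbababac  c
   12  bcbbababacbca$cabbcc  c
   13  bccbcbbababacbca$cab  b
   14  ca$cabbccbcbbababacb  b
   15  cabbccbcbbababacbca$  $
   16  cbbababacbca$cabbccb  b
   17  cbca$cabbccbcbbababa  a
   18  cbcbbababacbca$cabbc  c
   19  ccbcbbababacbca$cabb  b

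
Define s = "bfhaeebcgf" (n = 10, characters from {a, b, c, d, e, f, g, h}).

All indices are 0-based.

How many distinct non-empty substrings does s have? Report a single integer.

rank | idx | suffix
   0 |   3 | aeebcgf
   1 |   6 | bcgf
   2 |   0 | bfhaeebcgf
   3 |   7 | cgf
   4 |   5 | ebcgf
   5 |   4 | eebcgf
   6 |   9 | f
   7 |   1 | fhaeebcgf
   8 |   8 | gf
   9 |   2 | haeebcgf

SA = [3, 6, 0, 7, 5, 4, 9, 1, 8, 2]
[i] adj suffixes → lcp
  [1] 3/6 → 0 ('')
  [2] 6/0 → 1 ('b')
  [3] 0/7 → 0 ('')
  [4] 7/5 → 0 ('')
  [5] 5/4 → 1 ('e')
  [6] 4/9 → 0 ('')
  [7] 9/1 → 1 ('f')
  [8] 1/8 → 0 ('')
  [9] 8/2 → 0 ('')

n(n+1)/2 = 10·11/2 = 55
Σ LCP = 0 + 0 + 1 + 0 + 0 + 1 + 0 + 1 + 0 + 0 = 3
distinct = 55 − 3 = 52

52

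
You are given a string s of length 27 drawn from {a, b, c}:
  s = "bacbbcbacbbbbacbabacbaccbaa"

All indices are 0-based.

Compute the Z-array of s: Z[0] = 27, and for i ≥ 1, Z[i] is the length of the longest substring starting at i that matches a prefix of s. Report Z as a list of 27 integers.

[27, 0, 0, 1, 1, 0, 5, 0, 0, 1, 1, 1, 4, 0, 0, 2, 0, 4, 0, 0, 3, 0, 0, 0, 2, 0, 0]

Z[0]=27
i=1: outside box; Z[1]=0
i=2: outside box; Z[2]=0
i=3: outside box; Z[3]=1 extend→box=[3,4)
i=4: outside box; Z[4]=1 extend→box=[4,5)
i=5: outside box; Z[5]=0
i=6: outside box; Z[6]=5 extend→box=[6,11)
i=7: min(r-i=4, Z[1]=0)=0; Z[7]=0
i=8: min(r-i=3, Z[2]=0)=0; Z[8]=0
i=9: min(r-i=2, Z[3]=1)=1; Z[9]=1
i=10: min(r-i=1, Z[4]=1)=1; Z[10]=1
i=11: outside box; Z[11]=1 extend→box=[11,12)
i=12: outside box; Z[12]=4 extend→box=[12,16)
i=13: min(r-i=3, Z[1]=0)=0; Z[13]=0
i=14: min(r-i=2, Z[2]=0)=0; Z[14]=0
i=15: min(r-i=1, Z[3]=1)=1; Z[15]=2 extend→box=[15,17)
i=16: min(r-i=1, Z[1]=0)=0; Z[16]=0
i=17: outside box; Z[17]=4 extend→box=[17,21)
i=18: min(r-i=3, Z[1]=0)=0; Z[18]=0
i=19: min(r-i=2, Z[2]=0)=0; Z[19]=0
i=20: min(r-i=1, Z[3]=1)=1; Z[20]=3 extend→box=[20,23)
i=21: min(r-i=2, Z[1]=0)=0; Z[21]=0
i=22: min(r-i=1, Z[2]=0)=0; Z[22]=0
i=23: outside box; Z[23]=0
i=24: outside box; Z[24]=2 extend→box=[24,26)
i=25: min(r-i=1, Z[1]=0)=0; Z[25]=0
i=26: outside box; Z[26]=0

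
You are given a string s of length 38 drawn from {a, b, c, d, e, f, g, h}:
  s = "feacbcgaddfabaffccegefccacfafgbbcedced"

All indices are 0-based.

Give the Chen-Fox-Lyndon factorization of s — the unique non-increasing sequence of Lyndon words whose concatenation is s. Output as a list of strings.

["f", "e", "acbcgaddf", "abaffccegefccacfafgbbcedced"]

emit factor 1: 'f' (i=0, period=1)
emit factor 2: 'e' (i=1, period=1)
emit factor 3: 'acbcgaddf' (i=2, period=9)
emit factor 4: 'abaffccegefccacfafgbbcedced' (i=11, period=27)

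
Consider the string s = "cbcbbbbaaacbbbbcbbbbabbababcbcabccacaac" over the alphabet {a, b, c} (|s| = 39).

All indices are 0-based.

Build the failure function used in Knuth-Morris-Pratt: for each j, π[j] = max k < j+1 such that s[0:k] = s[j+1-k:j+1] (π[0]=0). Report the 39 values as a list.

π[0] = 0
j=1 s[j]='b': π[1]=0 (border '')
j=2 s[j]='c': π[2]=1 (border 'c')
j=3 s[j]='b': π[3]=2 (border 'cb')
j=4 s[j]='b': k: 2→0; π[4]=0 (border '')
j=5 s[j]='b': π[5]=0 (border '')
j=6 s[j]='b': π[6]=0 (border '')
j=7 s[j]='a': π[7]=0 (border '')
j=8 s[j]='a': π[8]=0 (border '')
j=9 s[j]='a': π[9]=0 (border '')
j=10 s[j]='c': π[10]=1 (border 'c')
j=11 s[j]='b': π[11]=2 (border 'cb')
j=12 s[j]='b': k: 2→0; π[12]=0 (border '')
j=13 s[j]='b': π[13]=0 (border '')
j=14 s[j]='b': π[14]=0 (border '')
j=15 s[j]='c': π[15]=1 (border 'c')
j=16 s[j]='b': π[16]=2 (border 'cb')
j=17 s[j]='b': k: 2→0; π[17]=0 (border '')
j=18 s[j]='b': π[18]=0 (border '')
j=19 s[j]='b': π[19]=0 (border '')
j=20 s[j]='a': π[20]=0 (border '')
j=21 s[j]='b': π[21]=0 (border '')
j=22 s[j]='b': π[22]=0 (border '')
j=23 s[j]='a': π[23]=0 (border '')
j=24 s[j]='b': π[24]=0 (border '')
j=25 s[j]='a': π[25]=0 (border '')
j=26 s[j]='b': π[26]=0 (border '')
j=27 s[j]='c': π[27]=1 (border 'c')
j=28 s[j]='b': π[28]=2 (border 'cb')
j=29 s[j]='c': π[29]=3 (border 'cbc')
j=30 s[j]='a': k: 3→1→0; π[30]=0 (border '')
j=31 s[j]='b': π[31]=0 (border '')
j=32 s[j]='c': π[32]=1 (border 'c')
j=33 s[j]='c': k: 1→0; π[33]=1 (border 'c')
j=34 s[j]='a': k: 1→0; π[34]=0 (border '')
j=35 s[j]='c': π[35]=1 (border 'c')
j=36 s[j]='a': k: 1→0; π[36]=0 (border '')
j=37 s[j]='a': π[37]=0 (border '')
j=38 s[j]='c': π[38]=1 (border 'c')

[0, 0, 1, 2, 0, 0, 0, 0, 0, 0, 1, 2, 0, 0, 0, 1, 2, 0, 0, 0, 0, 0, 0, 0, 0, 0, 0, 1, 2, 3, 0, 0, 1, 1, 0, 1, 0, 0, 1]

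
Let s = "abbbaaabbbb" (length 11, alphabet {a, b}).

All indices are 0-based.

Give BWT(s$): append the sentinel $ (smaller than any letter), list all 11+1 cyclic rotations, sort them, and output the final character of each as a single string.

rank  rotation      last
    0  $abbbaaabbbb  b
    1  aaabbbb$abbb  b
    2  aabbbb$abbba  a
    3  abbbaaabbbb$  $
    4  abbbb$abbbaa  a
    5  b$abbbaaabbb  b
    6  baaabbbb$abb  b
    7  bb$abbbaaabb  b
    8  bbaaabbbb$ab  b
    9  bbb$abbbaaab  b
   10  bbbaaabbbb$a  a
   11  bbbb$abbbaaa  a

bba$abbbbbaa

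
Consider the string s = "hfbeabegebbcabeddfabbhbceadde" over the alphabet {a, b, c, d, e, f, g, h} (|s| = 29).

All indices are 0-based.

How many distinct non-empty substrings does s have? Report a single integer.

sorted suffixes:
  #0 SA[0]=18  'abbhbceadde'
  #1 SA[1]=12  'abeddfabbhbceadde'
  #2 SA[2]=4  'abegebbcabeddfabbhbceadde'
  #3 SA[3]=25  'adde'
  #4 SA[4]=9  'bbcabeddfabbhbceadde'
  #5 SA[5]=19  'bbhbceadde'
  #6 SA[6]=10  'bcabeddfabbhbceadde'
  #7 SA[7]=22  'bceadde'
  #8 SA[8]=2  'beabegebbcabeddfabbhbceadde'
  #9 SA[9]=13  'beddfabbhbceadde'
  #10 SA[10]=5  'begebbcabeddfabbhbceadde'
  #11 SA[11]=20  'bhbceadde'
  #12 SA[12]=11  'cabeddfabbhbceadde'
  #13 SA[13]=23  'ceadde'
  #14 SA[14]=26  'dde'
  #15 SA[15]=15  'ddfabbhbceadde'
  #16 SA[16]=27  'de'
  #17 SA[17]=16  'dfabbhbceadde'
  #18 SA[18]=28  'e'
  #19 SA[19]=3  'eabegebbcabeddfabbhbceadde'
  #20 SA[20]=24  'eadde'
  #21 SA[21]=8  'ebbcabeddfabbhbceadde'
  #22 SA[22]=14  'eddfabbhbceadde'
  #23 SA[23]=6  'egebbcabeddfabbhbceadde'
  #24 SA[24]=17  'fabbhbceadde'
  #25 SA[25]=1  'fbeabegebbcabeddfabbhbceadde'
  #26 SA[26]=7  'gebbcabeddfabbhbceadde'
  #27 SA[27]=21  'hbceadde'
  #28 SA[28]=0  'hfbeabegebbcabeddfabbhbceadde'

SA = [18, 12, 4, 25, 9, 19, 10, 22, 2, 13, 5, 20, 11, 23, 26, 15, 27, 16, 28, 3, 24, 8, 14, 6, 17, 1, 7, 21, 0]
rank  pair      lcp
   1  s[18:],s[12:]  2  'ab'
   2  s[12:],s[4:]  3  'abe'
   3  s[4:],s[25:]  1  'a'
   4  s[25:],s[9:]  0  ''
   5  s[9:],s[19:]  2  'bb'
   6  s[19:],s[10:]  1  'b'
   7  s[10:],s[22:]  2  'bc'
   8  s[22:],s[2:]  1  'b'
   9  s[2:],s[13:]  2  'be'
  10  s[13:],s[5:]  2  'be'
  11  s[5:],s[20:]  1  'b'
  12  s[20:],s[11:]  0  ''
  13  s[11:],s[23:]  1  'c'
  14  s[23:],s[26:]  0  ''
  15  s[26:],s[15:]  2  'dd'
  16  s[15:],s[27:]  1  'd'
  17  s[27:],s[16:]  1  'd'
  18  s[16:],s[28:]  0  ''
  19  s[28:],s[3:]  1  'e'
  20  s[3:],s[24:]  2  'ea'
  21  s[24:],s[8:]  1  'e'
  22  s[8:],s[14:]  1  'e'
  23  s[14:],s[6:]  1  'e'
  24  s[6:],s[17:]  0  ''
  25  s[17:],s[1:]  1  'f'
  26  s[1:],s[7:]  0  ''
  27  s[7:],s[21:]  0  ''
  28  s[21:],s[0:]  1  'h'

n(n+1)/2 = 29·30/2 = 435
Σ LCP = 0 + 2 + 3 + 1 + 0 + 2 + 1 + 2 + 1 + 2 + 2 + 1 + 0 + 1 + 0 + 2 + 1 + 1 + 0 + 1 + 2 + 1 + 1 + 1 + 0 + 1 + 0 + 0 + 1 = 30
distinct = 435 − 30 = 405

405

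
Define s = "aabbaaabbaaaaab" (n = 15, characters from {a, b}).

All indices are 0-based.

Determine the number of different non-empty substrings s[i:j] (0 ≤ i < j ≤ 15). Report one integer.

77

rank | idx | suffix
   0 |   9 | aaaaab
   1 |  10 | aaaab
   2 |  11 | aaab
   3 |   4 | aaabbaaaaab
   4 |  12 | aab
   5 |   5 | aabbaaaaab
   6 |   0 | aabbaaabbaaaaab
   7 |  13 | ab
   8 |   6 | abbaaaaab
   9 |   1 | abbaaabbaaaaab
  10 |  14 | b
  11 |   8 | baaaaab
  12 |   3 | baaabbaaaaab
  13 |   7 | bbaaaaab
  14 |   2 | bbaaabbaaaaab

SA = [9, 10, 11, 4, 12, 5, 0, 13, 6, 1, 14, 8, 3, 7, 2]
rank  pair      lcp
   1  s[9:],s[10:]  4  'aaaa'
   2  s[10:],s[11:]  3  'aaa'
   3  s[11:],s[4:]  4  'aaab'
   4  s[4:],s[12:]  2  'aa'
   5  s[12:],s[5:]  3  'aab'
   6  s[5:],s[0:]  7  'aabbaaa'
   7  s[0:],s[13:]  1  'a'
   8  s[13:],s[6:]  2  'ab'
   9  s[6:],s[1:]  6  'abbaaa'
  10  s[1:],s[14:]  0  ''
  11  s[14:],s[8:]  1  'b'
  12  s[8:],s[3:]  4  'baaa'
  13  s[3:],s[7:]  1  'b'
  14  s[7:],s[2:]  5  'bbaaa'

n(n+1)/2 = 15·16/2 = 120
Σ LCP = 0 + 4 + 3 + 4 + 2 + 3 + 7 + 1 + 2 + 6 + 0 + 1 + 4 + 1 + 5 = 43
distinct = 120 − 43 = 77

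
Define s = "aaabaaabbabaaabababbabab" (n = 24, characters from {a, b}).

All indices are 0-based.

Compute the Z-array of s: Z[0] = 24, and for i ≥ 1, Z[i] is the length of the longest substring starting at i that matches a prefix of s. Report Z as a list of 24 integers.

Z[0]=24
i=1: i≥r, start 0; Z[1]=2 extend→box=[1,3)
i=2: min(r-i=1, Z[1]=2)=1; Z[2]=1
i=3: i≥r, start 0; Z[3]=0
i=4: i≥r, start 0; Z[4]=4 extend→box=[4,8)
i=5: min(r-i=3, Z[1]=2)=2; Z[5]=2
i=6: min(r-i=2, Z[2]=1)=1; Z[6]=1
i=7: min(r-i=1, Z[3]=0)=0; Z[7]=0
i=8: i≥r, start 0; Z[8]=0
i=9: i≥r, start 0; Z[9]=1 extend→box=[9,10)
i=10: i≥r, start 0; Z[10]=0
i=11: i≥r, start 0; Z[11]=5 extend→box=[11,16)
i=12: min(r-i=4, Z[1]=2)=2; Z[12]=2
i=13: min(r-i=3, Z[2]=1)=1; Z[13]=1
i=14: min(r-i=2, Z[3]=0)=0; Z[14]=0
i=15: min(r-i=1, Z[4]=4)=1; Z[15]=1
i=16: i≥r, start 0; Z[16]=0
i=17: i≥r, start 0; Z[17]=1 extend→box=[17,18)
i=18: i≥r, start 0; Z[18]=0
i=19: i≥r, start 0; Z[19]=0
i=20: i≥r, start 0; Z[20]=1 extend→box=[20,21)
i=21: i≥r, start 0; Z[21]=0
i=22: i≥r, start 0; Z[22]=1 extend→box=[22,23)
i=23: i≥r, start 0; Z[23]=0

[24, 2, 1, 0, 4, 2, 1, 0, 0, 1, 0, 5, 2, 1, 0, 1, 0, 1, 0, 0, 1, 0, 1, 0]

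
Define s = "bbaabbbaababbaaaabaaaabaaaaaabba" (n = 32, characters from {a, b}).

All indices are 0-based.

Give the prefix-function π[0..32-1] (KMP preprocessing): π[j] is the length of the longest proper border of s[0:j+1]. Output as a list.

[0, 1, 0, 0, 1, 2, 2, 3, 4, 5, 0, 1, 2, 3, 4, 0, 0, 1, 0, 0, 0, 0, 1, 0, 0, 0, 0, 0, 0, 1, 2, 3]

π[0] = 0
j=1 s[j]='b': π[1]=1 (border 'b')
j=2 s[j]='a': k: 1→0; π[2]=0 (border '')
j=3 s[j]='a': π[3]=0 (border '')
j=4 s[j]='b': π[4]=1 (border 'b')
j=5 s[j]='b': π[5]=2 (border 'bb')
j=6 s[j]='b': k: 2→1; π[6]=2 (border 'bb')
j=7 s[j]='a': π[7]=3 (border 'bba')
j=8 s[j]='a': π[8]=4 (border 'bbaa')
j=9 s[j]='b': π[9]=5 (border 'bbaab')
j=10 s[j]='a': k: 5→1→0; π[10]=0 (border '')
j=11 s[j]='b': π[11]=1 (border 'b')
j=12 s[j]='b': π[12]=2 (border 'bb')
j=13 s[j]='a': π[13]=3 (border 'bba')
j=14 s[j]='a': π[14]=4 (border 'bbaa')
j=15 s[j]='a': k: 4→0; π[15]=0 (border '')
j=16 s[j]='a': π[16]=0 (border '')
j=17 s[j]='b': π[17]=1 (border 'b')
j=18 s[j]='a': k: 1→0; π[18]=0 (border '')
j=19 s[j]='a': π[19]=0 (border '')
j=20 s[j]='a': π[20]=0 (border '')
j=21 s[j]='a': π[21]=0 (border '')
j=22 s[j]='b': π[22]=1 (border 'b')
j=23 s[j]='a': k: 1→0; π[23]=0 (border '')
j=24 s[j]='a': π[24]=0 (border '')
j=25 s[j]='a': π[25]=0 (border '')
j=26 s[j]='a': π[26]=0 (border '')
j=27 s[j]='a': π[27]=0 (border '')
j=28 s[j]='a': π[28]=0 (border '')
j=29 s[j]='b': π[29]=1 (border 'b')
j=30 s[j]='b': π[30]=2 (border 'bb')
j=31 s[j]='a': π[31]=3 (border 'bba')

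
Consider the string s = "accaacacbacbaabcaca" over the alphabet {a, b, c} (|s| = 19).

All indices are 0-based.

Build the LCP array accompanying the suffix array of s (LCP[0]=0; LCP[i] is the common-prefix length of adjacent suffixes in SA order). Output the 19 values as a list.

rank→(start, suffix):
  0 → (18, 'a')
  1 → (12, 'aabcaca')
  2 → (3, 'aacacbacbaabcaca')
  3 → (13, 'abcaca')
  4 → (16, 'aca')
  5 → (4, 'acacbacbaabcaca')
  6 → (9, 'acbaabcaca')
  7 → (6, 'acbacbaabcaca')
  8 → (0, 'accaacacbacbaabcaca')
  9 → (11, 'baabcaca')
  10 → (8, 'bacbaabcaca')
  11 → (14, 'bcaca')
  12 → (17, 'ca')
  13 → (2, 'caacacbacbaabcaca')
  14 → (15, 'caca')
  15 → (5, 'cacbacbaabcaca')
  16 → (10, 'cbaabcaca')
  17 → (7, 'cbacbaabcaca')
  18 → (1, 'ccaacacbacbaabcaca')

SA = [18, 12, 3, 13, 16, 4, 9, 6, 0, 11, 8, 14, 17, 2, 15, 5, 10, 7, 1]
rank  pair      lcp
   1  s[18:],s[12:]  1  'a'
   2  s[12:],s[3:]  2  'aa'
   3  s[3:],s[13:]  1  'a'
   4  s[13:],s[16:]  1  'a'
   5  s[16:],s[4:]  3  'aca'
   6  s[4:],s[9:]  2  'ac'
   7  s[9:],s[6:]  4  'acba'
   8  s[6:],s[0:]  2  'ac'
   9  s[0:],s[11:]  0  ''
  10  s[11:],s[8:]  2  'ba'
  11  s[8:],s[14:]  1  'b'
  12  s[14:],s[17:]  0  ''
  13  s[17:],s[2:]  2  'ca'
  14  s[2:],s[15:]  2  'ca'
  15  s[15:],s[5:]  3  'cac'
  16  s[5:],s[10:]  1  'c'
  17  s[10:],s[7:]  3  'cba'
  18  s[7:],s[1:]  1  'c'

[0, 1, 2, 1, 1, 3, 2, 4, 2, 0, 2, 1, 0, 2, 2, 3, 1, 3, 1]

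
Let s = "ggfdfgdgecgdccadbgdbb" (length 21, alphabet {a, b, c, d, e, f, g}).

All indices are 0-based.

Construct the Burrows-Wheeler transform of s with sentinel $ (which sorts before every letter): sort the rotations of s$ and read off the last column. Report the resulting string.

rank  rotation                last
    0  $ggfdfgdgecgdccadbgdbb  b
    1  adbgdbb$ggfdfgdgecgdcc  c
    2  b$ggfdfgdgecgdccadbgdb  b
    3  bb$ggfdfgdgecgdccadbgd  d
    4  bgdbb$ggfdfgdgecgdccad  d
    5  cadbgdbb$ggfdfgdgecgdc  c
    6  ccadbgdbb$ggfdfgdgecgd  d
    7  cgdccadbgdbb$ggfdfgdge  e
    8  dbb$ggfdfgdgecgdccadbg  g
    9  dbgdbb$ggfdfgdgecgdcca  a
   10  dccadbgdbb$ggfdfgdgecg  g
   11  dfgdgecgdccadbgdbb$ggf  f
   12  dgecgdccadbgdbb$ggfdfg  g
   13  ecgdccadbgdbb$ggfdfgdg  g
   14  fdfgdgecgdccadbgdbb$gg  g
   15  fgdgecgdccadbgdbb$ggfd  d
   16  gdbb$ggfdfgdgecgdccadb  b
   17  gdccadbgdbb$ggfdfgdgec  c
   18  gdgecgdccadbgdbb$ggfdf  f
   19  gecgdccadbgdbb$ggfdfgd  d
   20  gfdfgdgecgdccadbgdbb$g  g
   21  ggfdfgdgecgdccadbgdbb$  $

bcbddcdegagfgggdbcfdg$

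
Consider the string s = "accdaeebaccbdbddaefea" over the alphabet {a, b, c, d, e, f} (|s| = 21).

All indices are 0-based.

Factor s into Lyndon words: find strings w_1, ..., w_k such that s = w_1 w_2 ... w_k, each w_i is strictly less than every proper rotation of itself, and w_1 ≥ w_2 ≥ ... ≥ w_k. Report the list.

emit factor 1: 'accdaeeb' (i=0, period=8)
emit factor 2: 'accbdbddaefe' (i=8, period=12)
emit factor 3: 'a' (i=20, period=1)

["accdaeeb", "accbdbddaefe", "a"]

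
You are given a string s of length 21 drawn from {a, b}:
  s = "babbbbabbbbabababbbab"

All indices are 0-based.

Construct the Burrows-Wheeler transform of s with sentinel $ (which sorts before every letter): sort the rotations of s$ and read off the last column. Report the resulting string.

bbbbbbbabbaab$bbbabbaa

rank  rotation                last
    0  $babbbbabbbbabababbbab  b
    1  ab$babbbbabbbbabababbb  b
    2  abababbbab$babbbbabbbb  b
    3  ababbbab$babbbbabbbbab  b
    4  abbbab$babbbbabbbbabab  b
    5  abbbbabababbbab$babbbb  b
    6  abbbbabbbbabababbbab$b  b
    7  b$babbbbabbbbabababbba  a
    8  bab$babbbbabbbbabababb  b
    9  babababbbab$babbbbabbb  b
   10  bababbbab$babbbbabbbba  a
   11  babbbab$babbbbabbbbaba  a
   12  babbbbabababbbab$babbb  b
   13  babbbbabbbbabababbbab$  $
   14  bbab$babbbbabbbbababab  b
   15  bbabababbbab$babbbbabb  b
   16  bbabbbbabababbbab$babb  b
   17  bbbab$babbbbabbbbababa  a
   18  bbbabababbbab$babbbbab  b
   19  bbbabbbbabababbbab$bab  b
   20  bbbbabababbbab$babbbba  a
   21  bbbbabbbbabababbbab$ba  a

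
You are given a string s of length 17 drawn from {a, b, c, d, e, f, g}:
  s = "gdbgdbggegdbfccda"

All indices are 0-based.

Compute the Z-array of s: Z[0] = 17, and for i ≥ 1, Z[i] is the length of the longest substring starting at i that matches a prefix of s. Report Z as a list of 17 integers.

Z[0]=17
i=1: fresh scan; Z[1]=0
i=2: fresh scan; Z[2]=0
i=3: fresh scan; Z[3]=4 extend→box=[3,7)
i=4: min(r-i=3, Z[1]=0)=0; Z[4]=0
i=5: min(r-i=2, Z[2]=0)=0; Z[5]=0
i=6: min(r-i=1, Z[3]=4)=1; Z[6]=1
i=7: fresh scan; Z[7]=1 extend→box=[7,8)
i=8: fresh scan; Z[8]=0
i=9: fresh scan; Z[9]=3 extend→box=[9,12)
i=10: min(r-i=2, Z[1]=0)=0; Z[10]=0
i=11: min(r-i=1, Z[2]=0)=0; Z[11]=0
i=12: fresh scan; Z[12]=0
i=13: fresh scan; Z[13]=0
i=14: fresh scan; Z[14]=0
i=15: fresh scan; Z[15]=0
i=16: fresh scan; Z[16]=0

[17, 0, 0, 4, 0, 0, 1, 1, 0, 3, 0, 0, 0, 0, 0, 0, 0]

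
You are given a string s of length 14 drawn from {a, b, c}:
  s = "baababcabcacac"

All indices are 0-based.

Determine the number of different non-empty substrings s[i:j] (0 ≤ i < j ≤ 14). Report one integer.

sorted suffixes:
  #0 SA[0]=1  'aababcabcacac'
  #1 SA[1]=2  'ababcabcacac'
  #2 SA[2]=4  'abcabcacac'
  #3 SA[3]=7  'abcacac'
  #4 SA[4]=12  'ac'
  #5 SA[5]=10  'acac'
  #6 SA[6]=0  'baababcabcacac'
  #7 SA[7]=3  'babcabcacac'
  #8 SA[8]=5  'bcabcacac'
  #9 SA[9]=8  'bcacac'
  #10 SA[10]=13  'c'
  #11 SA[11]=6  'cabcacac'
  #12 SA[12]=11  'cac'
  #13 SA[13]=9  'cacac'

SA = [1, 2, 4, 7, 12, 10, 0, 3, 5, 8, 13, 6, 11, 9]
i: (SA[i-1],SA[i]) lcp shared
  1: (1,2) 1 'a'
  2: (2,4) 2 'ab'
  3: (4,7) 4 'abca'
  4: (7,12) 1 'a'
  5: (12,10) 2 'ac'
  6: (10,0) 0 ''
  7: (0,3) 2 'ba'
  8: (3,5) 1 'b'
  9: (5,8) 3 'bca'
  10: (8,13) 0 ''
  11: (13,6) 1 'c'
  12: (6,11) 2 'ca'
  13: (11,9) 3 'cac'

n(n+1)/2 = 14·15/2 = 105
Σ LCP = 0 + 1 + 2 + 4 + 1 + 2 + 0 + 2 + 1 + 3 + 0 + 1 + 2 + 3 = 22
distinct = 105 − 22 = 83

83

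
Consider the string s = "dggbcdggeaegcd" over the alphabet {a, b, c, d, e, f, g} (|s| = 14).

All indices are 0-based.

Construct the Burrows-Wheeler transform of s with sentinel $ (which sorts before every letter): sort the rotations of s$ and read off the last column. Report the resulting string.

deggbc$cgagegdd

rank  rotation         last
    0  $dggbcdggeaegcd  d
    1  aegcd$dggbcdgge  e
    2  bcdggeaegcd$dgg  g
    3  cd$dggbcdggeaeg  g
    4  cdggeaegcd$dggb  b
    5  d$dggbcdggeaegc  c
    6  dggbcdggeaegcd$  $
    7  dggeaegcd$dggbc  c
    8  eaegcd$dggbcdgg  g
    9  egcd$dggbcdggea  a
   10  gbcdggeaegcd$dg  g
   11  gcd$dggbcdggeae  e
   12  geaegcd$dggbcdg  g
   13  ggbcdggeaegcd$d  d
   14  ggeaegcd$dggbcd  d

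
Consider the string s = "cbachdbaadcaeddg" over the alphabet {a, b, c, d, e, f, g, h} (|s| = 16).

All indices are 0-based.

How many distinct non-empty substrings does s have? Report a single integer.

126

sorted suffixes:
  #0 SA[0]=7  'aadcaeddg'
  #1 SA[1]=2  'achdbaadcaeddg'
  #2 SA[2]=8  'adcaeddg'
  #3 SA[3]=11  'aeddg'
  #4 SA[4]=6  'baadcaeddg'
  #5 SA[5]=1  'bachdbaadcaeddg'
  #6 SA[6]=10  'caeddg'
  #7 SA[7]=0  'cbachdbaadcaeddg'
  #8 SA[8]=3  'chdbaadcaeddg'
  #9 SA[9]=5  'dbaadcaeddg'
  #10 SA[10]=9  'dcaeddg'
  #11 SA[11]=13  'ddg'
  #12 SA[12]=14  'dg'
  #13 SA[13]=12  'eddg'
  #14 SA[14]=15  'g'
  #15 SA[15]=4  'hdbaadcaeddg'

SA = [7, 2, 8, 11, 6, 1, 10, 0, 3, 5, 9, 13, 14, 12, 15, 4]
i: (SA[i-1],SA[i]) lcp shared
  1: (7,2) 1 'a'
  2: (2,8) 1 'a'
  3: (8,11) 1 'a'
  4: (11,6) 0 ''
  5: (6,1) 2 'ba'
  6: (1,10) 0 ''
  7: (10,0) 1 'c'
  8: (0,3) 1 'c'
  9: (3,5) 0 ''
  10: (5,9) 1 'd'
  11: (9,13) 1 'd'
  12: (13,14) 1 'd'
  13: (14,12) 0 ''
  14: (12,15) 0 ''
  15: (15,4) 0 ''

n(n+1)/2 = 16·17/2 = 136
Σ LCP = 0 + 1 + 1 + 1 + 0 + 2 + 0 + 1 + 1 + 0 + 1 + 1 + 1 + 0 + 0 + 0 = 10
distinct = 136 − 10 = 126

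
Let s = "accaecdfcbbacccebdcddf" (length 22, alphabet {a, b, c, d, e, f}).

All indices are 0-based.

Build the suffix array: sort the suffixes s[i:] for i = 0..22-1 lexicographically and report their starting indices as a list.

[0, 11, 3, 10, 9, 16, 2, 8, 1, 12, 13, 18, 5, 14, 17, 19, 20, 6, 15, 4, 21, 7]

sorted suffixes:
  #0 SA[0]=0  'accaecdfcbbacccebdcddf'
  #1 SA[1]=11  'acccebdcddf'
  #2 SA[2]=3  'aecdfcbbacccebdcddf'
  #3 SA[3]=10  'bacccebdcddf'
  #4 SA[4]=9  'bbacccebdcddf'
  #5 SA[5]=16  'bdcddf'
  #6 SA[6]=2  'caecdfcbbacccebdcddf'
  #7 SA[7]=8  'cbbacccebdcddf'
  #8 SA[8]=1  'ccaecdfcbbacccebdcddf'
  #9 SA[9]=12  'cccebdcddf'
  #10 SA[10]=13  'ccebdcddf'
  #11 SA[11]=18  'cddf'
  #12 SA[12]=5  'cdfcbbacccebdcddf'
  #13 SA[13]=14  'cebdcddf'
  #14 SA[14]=17  'dcddf'
  #15 SA[15]=19  'ddf'
  #16 SA[16]=20  'df'
  #17 SA[17]=6  'dfcbbacccebdcddf'
  #18 SA[18]=15  'ebdcddf'
  #19 SA[19]=4  'ecdfcbbacccebdcddf'
  #20 SA[20]=21  'f'
  #21 SA[21]=7  'fcbbacccebdcddf'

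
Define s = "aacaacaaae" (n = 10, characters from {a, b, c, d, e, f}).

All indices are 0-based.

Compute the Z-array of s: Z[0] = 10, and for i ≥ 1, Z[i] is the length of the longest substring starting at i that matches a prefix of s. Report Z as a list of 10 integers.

Z[0]=10
i=1: outside box; Z[1]=1 grow→box=[1,2)
i=2: outside box; Z[2]=0
i=3: outside box; Z[3]=5 grow→box=[3,8)
i=4: min(r-i=4, Z[1]=1)=1; Z[4]=1
i=5: min(r-i=3, Z[2]=0)=0; Z[5]=0
i=6: min(r-i=2, Z[3]=5)=2; Z[6]=2
i=7: min(r-i=1, Z[4]=1)=1; Z[7]=2 grow→box=[7,9)
i=8: min(r-i=1, Z[1]=1)=1; Z[8]=1
i=9: outside box; Z[9]=0

[10, 1, 0, 5, 1, 0, 2, 2, 1, 0]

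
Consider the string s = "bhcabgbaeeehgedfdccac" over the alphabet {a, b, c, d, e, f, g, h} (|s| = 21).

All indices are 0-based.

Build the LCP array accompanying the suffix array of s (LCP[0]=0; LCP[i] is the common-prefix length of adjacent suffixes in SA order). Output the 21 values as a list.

rank | idx | suffix
   0 |   3 | abgbaeeehgedfdccac
   1 |  19 | ac
   2 |   7 | aeeehgedfdccac
   3 |   6 | baeeehgedfdccac
   4 |   4 | bgbaeeehgedfdccac
   5 |   0 | bhcabgbaeeehgedfdccac
   6 |  20 | c
   7 |   2 | cabgbaeeehgedfdccac
   8 |  18 | cac
   9 |  17 | ccac
  10 |  16 | dccac
  11 |  14 | dfdccac
  12 |  13 | edfdccac
  13 |   8 | eeehgedfdccac
  14 |   9 | eehgedfdccac
  15 |  10 | ehgedfdccac
  16 |  15 | fdccac
  17 |   5 | gbaeeehgedfdccac
  18 |  12 | gedfdccac
  19 |   1 | hcabgbaeeehgedfdccac
  20 |  11 | hgedfdccac

SA = [3, 19, 7, 6, 4, 0, 20, 2, 18, 17, 16, 14, 13, 8, 9, 10, 15, 5, 12, 1, 11]
rank  pair      lcp
   1  s[3:],s[19:]  1  'a'
   2  s[19:],s[7:]  1  'a'
   3  s[7:],s[6:]  0  ''
   4  s[6:],s[4:]  1  'b'
   5  s[4:],s[0:]  1  'b'
   6  s[0:],s[20:]  0  ''
   7  s[20:],s[2:]  1  'c'
   8  s[2:],s[18:]  2  'ca'
   9  s[18:],s[17:]  1  'c'
  10  s[17:],s[16:]  0  ''
  11  s[16:],s[14:]  1  'd'
  12  s[14:],s[13:]  0  ''
  13  s[13:],s[8:]  1  'e'
  14  s[8:],s[9:]  2  'ee'
  15  s[9:],s[10:]  1  'e'
  16  s[10:],s[15:]  0  ''
  17  s[15:],s[5:]  0  ''
  18  s[5:],s[12:]  1  'g'
  19  s[12:],s[1:]  0  ''
  20  s[1:],s[11:]  1  'h'

[0, 1, 1, 0, 1, 1, 0, 1, 2, 1, 0, 1, 0, 1, 2, 1, 0, 0, 1, 0, 1]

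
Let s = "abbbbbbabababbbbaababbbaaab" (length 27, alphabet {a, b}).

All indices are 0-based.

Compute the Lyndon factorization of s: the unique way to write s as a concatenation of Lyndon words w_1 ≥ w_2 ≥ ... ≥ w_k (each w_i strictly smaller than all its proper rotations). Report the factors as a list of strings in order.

["abbbbbb", "abababbbb", "aababbb", "aaab"]

emit factor 1: 'abbbbbb' (i=0, period=7)
emit factor 2: 'abababbbb' (i=7, period=9)
emit factor 3: 'aababbb' (i=16, period=7)
emit factor 4: 'aaab' (i=23, period=4)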